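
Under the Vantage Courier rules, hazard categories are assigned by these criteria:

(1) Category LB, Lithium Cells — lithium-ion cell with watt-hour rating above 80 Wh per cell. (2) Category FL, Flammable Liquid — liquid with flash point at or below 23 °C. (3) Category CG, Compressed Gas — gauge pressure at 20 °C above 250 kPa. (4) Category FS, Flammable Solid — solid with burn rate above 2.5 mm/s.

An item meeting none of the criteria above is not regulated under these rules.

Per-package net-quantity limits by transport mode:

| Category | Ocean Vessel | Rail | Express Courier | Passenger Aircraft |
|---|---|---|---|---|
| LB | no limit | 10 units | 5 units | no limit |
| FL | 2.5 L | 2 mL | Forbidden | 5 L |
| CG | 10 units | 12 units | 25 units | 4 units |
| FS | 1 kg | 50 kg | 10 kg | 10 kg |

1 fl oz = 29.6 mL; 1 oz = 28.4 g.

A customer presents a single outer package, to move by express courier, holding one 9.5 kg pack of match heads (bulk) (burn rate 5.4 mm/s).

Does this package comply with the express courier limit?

Yes

With burn rate 5.4 mm/s (> 2.5 mm/s), the match heads (bulk) fall in Category FS.
Category FS quantity: 9.5 kg.
9.5 kg is within the express courier limit of 10 kg for Category FS.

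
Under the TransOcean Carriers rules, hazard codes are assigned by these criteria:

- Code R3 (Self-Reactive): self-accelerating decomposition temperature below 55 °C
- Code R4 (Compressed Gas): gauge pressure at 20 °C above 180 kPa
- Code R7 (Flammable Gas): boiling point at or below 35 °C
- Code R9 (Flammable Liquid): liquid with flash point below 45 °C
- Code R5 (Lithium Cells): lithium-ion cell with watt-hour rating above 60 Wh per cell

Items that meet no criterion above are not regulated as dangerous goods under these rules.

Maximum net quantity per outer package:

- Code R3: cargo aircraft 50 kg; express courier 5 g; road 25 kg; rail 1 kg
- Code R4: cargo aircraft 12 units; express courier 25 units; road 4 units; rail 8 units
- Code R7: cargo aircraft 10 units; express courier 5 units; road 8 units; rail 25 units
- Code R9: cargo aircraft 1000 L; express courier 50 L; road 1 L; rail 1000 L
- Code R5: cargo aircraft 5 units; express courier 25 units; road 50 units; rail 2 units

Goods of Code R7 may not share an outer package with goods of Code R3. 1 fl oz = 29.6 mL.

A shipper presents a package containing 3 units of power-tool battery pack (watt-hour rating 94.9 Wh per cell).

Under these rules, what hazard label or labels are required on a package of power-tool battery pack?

Watt-hour rating 94.9 Wh per cell meets the Code R5 criterion (Lithium Cells), so the power-tool battery pack is Code R5.
Only the Code R5 label is required.

Code R5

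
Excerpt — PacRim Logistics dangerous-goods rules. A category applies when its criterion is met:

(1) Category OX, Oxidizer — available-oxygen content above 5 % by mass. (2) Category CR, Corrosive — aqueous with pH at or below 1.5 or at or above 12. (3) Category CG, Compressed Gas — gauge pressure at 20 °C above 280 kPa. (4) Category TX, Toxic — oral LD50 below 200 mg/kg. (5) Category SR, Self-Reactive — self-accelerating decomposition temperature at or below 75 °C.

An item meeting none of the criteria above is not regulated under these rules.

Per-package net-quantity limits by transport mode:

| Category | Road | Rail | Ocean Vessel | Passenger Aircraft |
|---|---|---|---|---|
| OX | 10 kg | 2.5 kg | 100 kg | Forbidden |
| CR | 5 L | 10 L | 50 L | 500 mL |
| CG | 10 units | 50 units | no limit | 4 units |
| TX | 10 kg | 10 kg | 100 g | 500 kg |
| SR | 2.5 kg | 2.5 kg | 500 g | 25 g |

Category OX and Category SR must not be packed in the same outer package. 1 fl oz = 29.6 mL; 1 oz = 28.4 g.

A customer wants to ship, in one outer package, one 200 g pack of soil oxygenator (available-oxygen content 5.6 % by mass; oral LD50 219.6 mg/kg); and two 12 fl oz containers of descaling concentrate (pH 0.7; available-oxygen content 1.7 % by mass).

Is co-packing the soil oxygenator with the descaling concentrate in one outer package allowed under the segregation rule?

Soil oxygenator: available-oxygen content 5.6 % by mass > 5 % by mass → Category OX (Oxidizer).
pH 0.7 meets the Category CR criterion (Corrosive), so the descaling concentrate is Category CR.
No segregation rule bars Category OX with Category CR.

Yes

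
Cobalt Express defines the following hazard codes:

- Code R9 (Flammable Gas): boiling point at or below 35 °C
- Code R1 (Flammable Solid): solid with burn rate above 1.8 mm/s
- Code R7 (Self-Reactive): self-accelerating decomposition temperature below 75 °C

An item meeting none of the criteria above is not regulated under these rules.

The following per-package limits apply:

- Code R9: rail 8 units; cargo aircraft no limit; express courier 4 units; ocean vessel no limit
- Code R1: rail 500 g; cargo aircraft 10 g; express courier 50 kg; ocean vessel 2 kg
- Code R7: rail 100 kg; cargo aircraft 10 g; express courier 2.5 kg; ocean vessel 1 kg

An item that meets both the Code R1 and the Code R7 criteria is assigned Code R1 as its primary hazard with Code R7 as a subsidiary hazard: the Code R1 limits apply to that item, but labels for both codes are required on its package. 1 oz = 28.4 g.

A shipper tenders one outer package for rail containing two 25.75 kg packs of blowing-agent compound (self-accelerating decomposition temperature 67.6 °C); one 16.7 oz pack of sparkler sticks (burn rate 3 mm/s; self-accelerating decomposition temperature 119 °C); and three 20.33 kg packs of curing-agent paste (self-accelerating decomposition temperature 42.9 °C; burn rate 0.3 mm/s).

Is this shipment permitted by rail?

Blowing-agent compound: self-accelerating decomposition temperature 67.6 °C < 75 °C → Code R7 (Self-Reactive).
The sparkler sticks have burn rate 3 mm/s, which is > 1.8 mm/s, so they are Code R1 (Flammable Solid).
With self-accelerating decomposition temperature 42.9 °C (< 75 °C), the curing-agent paste falls in Code R7.
Total Code R7: (two 25.75 kg packs = 51.5 kg) + (three 20.33 kg packs = 60.99 kg) = 112.49 kg.
112.49 kg exceeds the rail limit of 100 kg for Code R7.
Code R1 quantity: one 16.7 oz pack = 474.28 g.
That is within the Code R1 rail limit of 500 g.

No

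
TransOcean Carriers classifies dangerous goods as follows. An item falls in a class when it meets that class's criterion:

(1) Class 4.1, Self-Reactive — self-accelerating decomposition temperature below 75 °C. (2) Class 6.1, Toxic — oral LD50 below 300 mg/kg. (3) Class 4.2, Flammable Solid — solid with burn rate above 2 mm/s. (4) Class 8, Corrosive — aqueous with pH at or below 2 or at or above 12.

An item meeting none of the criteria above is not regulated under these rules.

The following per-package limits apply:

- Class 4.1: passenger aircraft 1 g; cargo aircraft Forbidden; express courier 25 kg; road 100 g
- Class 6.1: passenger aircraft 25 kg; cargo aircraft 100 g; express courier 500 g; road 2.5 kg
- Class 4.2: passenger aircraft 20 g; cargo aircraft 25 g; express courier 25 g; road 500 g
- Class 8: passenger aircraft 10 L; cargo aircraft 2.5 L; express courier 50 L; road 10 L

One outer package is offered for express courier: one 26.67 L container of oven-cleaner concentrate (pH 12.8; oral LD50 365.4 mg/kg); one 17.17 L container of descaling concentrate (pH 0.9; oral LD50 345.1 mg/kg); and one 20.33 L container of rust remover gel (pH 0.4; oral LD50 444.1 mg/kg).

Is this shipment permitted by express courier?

pH 12.8 meets the Class 8 criterion (Corrosive), so the oven-cleaner concentrate is Class 8.
pH 0.9 meets the Class 8 criterion (Corrosive), so the descaling concentrate is Class 8.
Rust remover gel: pH 0.4 ≤ 2 → Class 8 (Corrosive).
Total Class 8: 26.67 L + 17.17 L + 20.33 L = 64.17 L.
64.17 L > 50 L (express courier limit, Class 8) — over the limit.

No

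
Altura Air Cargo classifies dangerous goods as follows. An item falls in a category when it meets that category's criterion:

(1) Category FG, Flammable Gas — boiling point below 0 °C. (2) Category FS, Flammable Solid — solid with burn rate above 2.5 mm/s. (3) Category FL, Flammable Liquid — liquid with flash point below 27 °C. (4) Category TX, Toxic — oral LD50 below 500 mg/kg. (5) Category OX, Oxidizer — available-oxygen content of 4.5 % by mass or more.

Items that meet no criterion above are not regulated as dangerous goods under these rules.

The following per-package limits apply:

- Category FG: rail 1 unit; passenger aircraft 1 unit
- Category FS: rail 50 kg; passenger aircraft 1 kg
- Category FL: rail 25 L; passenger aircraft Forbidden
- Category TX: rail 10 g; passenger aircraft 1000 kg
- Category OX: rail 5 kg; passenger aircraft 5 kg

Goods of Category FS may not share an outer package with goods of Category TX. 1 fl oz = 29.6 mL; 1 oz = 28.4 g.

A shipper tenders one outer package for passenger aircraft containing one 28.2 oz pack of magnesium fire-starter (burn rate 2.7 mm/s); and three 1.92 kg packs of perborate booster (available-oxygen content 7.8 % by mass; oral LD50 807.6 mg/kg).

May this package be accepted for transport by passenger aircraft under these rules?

With burn rate 2.7 mm/s (> 2.5 mm/s), the magnesium fire-starter falls in Category FS.
Perborate booster: available-oxygen content 7.8 % by mass ≥ 4.5 % by mass → Category OX (Oxidizer).
Category OX quantity: three 1.92 kg packs = 5.76 kg.
5.76 kg exceeds the passenger aircraft limit of 5 kg for Category OX.
Category FS quantity: one 28.2 oz pack = 800.88 g.
That is within the Category FS passenger aircraft limit of 1 kg.
The segregation rule (Category FS with Category TX) does not apply to Category OX with Category FS.

No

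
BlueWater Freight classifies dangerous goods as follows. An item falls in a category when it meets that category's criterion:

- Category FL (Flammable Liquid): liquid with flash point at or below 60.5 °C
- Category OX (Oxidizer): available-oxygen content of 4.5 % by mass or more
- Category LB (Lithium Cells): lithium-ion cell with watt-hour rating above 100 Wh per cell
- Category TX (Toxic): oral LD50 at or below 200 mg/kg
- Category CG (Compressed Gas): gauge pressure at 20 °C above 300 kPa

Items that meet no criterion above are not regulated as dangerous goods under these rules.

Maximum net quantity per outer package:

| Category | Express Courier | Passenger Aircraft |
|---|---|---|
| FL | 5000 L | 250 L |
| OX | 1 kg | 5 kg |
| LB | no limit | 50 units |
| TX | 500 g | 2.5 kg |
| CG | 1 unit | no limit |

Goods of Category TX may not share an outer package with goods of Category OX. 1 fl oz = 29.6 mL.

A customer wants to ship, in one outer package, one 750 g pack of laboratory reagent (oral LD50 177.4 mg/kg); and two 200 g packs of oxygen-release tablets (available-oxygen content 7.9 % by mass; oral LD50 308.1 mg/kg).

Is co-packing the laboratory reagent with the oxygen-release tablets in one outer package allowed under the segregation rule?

No

Laboratory reagent: oral LD50 177.4 mg/kg ≤ 200 mg/kg → Category TX (Toxic).
With available-oxygen content 7.9 % by mass (≥ 4.5 % by mass), the oxygen-release tablets fall in Category OX.
Category TX and Category OX may not share an outer package.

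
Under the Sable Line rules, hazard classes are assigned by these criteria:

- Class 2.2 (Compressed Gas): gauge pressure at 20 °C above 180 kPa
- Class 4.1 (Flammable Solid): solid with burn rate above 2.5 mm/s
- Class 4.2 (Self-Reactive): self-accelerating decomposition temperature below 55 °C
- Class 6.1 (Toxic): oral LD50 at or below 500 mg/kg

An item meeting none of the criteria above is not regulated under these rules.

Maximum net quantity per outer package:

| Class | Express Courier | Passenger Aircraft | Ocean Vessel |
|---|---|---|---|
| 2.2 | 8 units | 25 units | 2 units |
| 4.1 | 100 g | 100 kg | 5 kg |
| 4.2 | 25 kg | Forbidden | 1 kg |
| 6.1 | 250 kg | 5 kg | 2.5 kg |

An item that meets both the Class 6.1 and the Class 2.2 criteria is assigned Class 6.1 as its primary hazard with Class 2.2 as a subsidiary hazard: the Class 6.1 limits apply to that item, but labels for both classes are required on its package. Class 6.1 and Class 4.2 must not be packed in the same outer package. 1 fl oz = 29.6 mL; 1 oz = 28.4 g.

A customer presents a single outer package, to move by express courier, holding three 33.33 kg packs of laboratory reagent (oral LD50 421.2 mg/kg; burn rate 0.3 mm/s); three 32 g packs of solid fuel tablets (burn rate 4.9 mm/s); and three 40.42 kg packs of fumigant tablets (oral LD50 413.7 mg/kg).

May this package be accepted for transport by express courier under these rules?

Yes

With oral LD50 421.2 mg/kg (≤ 500 mg/kg), the laboratory reagent falls in Class 6.1.
Solid fuel tablets: burn rate 4.9 mm/s > 2.5 mm/s → Class 4.1 (Flammable Solid).
With oral LD50 413.7 mg/kg (≤ 500 mg/kg), the fumigant tablets fall in Class 6.1.
Total Class 6.1: (three 33.33 kg packs = 99.99 kg) + (three 40.42 kg packs = 121.26 kg) = 221.25 kg.
That is within the Class 6.1 express courier limit of 250 kg.
Class 4.1 quantity: three 32 g packs = 96 g.
96 g ≤ 100 g (express courier limit, Class 4.1) — within limit.
The segregation rule (Class 6.1 with Class 4.2) does not apply to Class 6.1 with Class 4.1.
Every hazard class is within its express courier limit and no segregation rule is violated.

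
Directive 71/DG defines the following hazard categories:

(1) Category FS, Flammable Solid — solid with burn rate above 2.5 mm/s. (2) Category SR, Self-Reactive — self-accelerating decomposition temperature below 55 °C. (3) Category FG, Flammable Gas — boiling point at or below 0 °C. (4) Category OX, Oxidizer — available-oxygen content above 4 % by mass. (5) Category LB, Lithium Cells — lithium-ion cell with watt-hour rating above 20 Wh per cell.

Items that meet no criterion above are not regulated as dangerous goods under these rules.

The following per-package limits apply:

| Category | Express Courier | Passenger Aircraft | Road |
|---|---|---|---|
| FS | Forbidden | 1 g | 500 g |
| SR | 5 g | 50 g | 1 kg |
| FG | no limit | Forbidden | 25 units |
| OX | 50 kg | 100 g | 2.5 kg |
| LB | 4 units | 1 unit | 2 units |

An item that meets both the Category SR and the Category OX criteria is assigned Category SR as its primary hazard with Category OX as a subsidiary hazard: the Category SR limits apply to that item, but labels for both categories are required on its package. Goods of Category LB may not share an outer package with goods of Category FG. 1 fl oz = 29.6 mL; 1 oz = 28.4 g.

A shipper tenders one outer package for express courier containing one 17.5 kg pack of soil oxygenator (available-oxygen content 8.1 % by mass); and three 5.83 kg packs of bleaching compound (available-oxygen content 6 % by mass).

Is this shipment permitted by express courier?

Soil oxygenator: available-oxygen content 8.1 % by mass > 4 % by mass → Category OX (Oxidizer).
Bleaching compound: available-oxygen content 6 % by mass > 4 % by mass → Category OX (Oxidizer).
Total Category OX: 17.5 kg + (three 5.83 kg packs = 17.49 kg) = 34.99 kg.
34.99 kg ≤ 50 kg (express courier limit, Category OX) — within limit.

Yes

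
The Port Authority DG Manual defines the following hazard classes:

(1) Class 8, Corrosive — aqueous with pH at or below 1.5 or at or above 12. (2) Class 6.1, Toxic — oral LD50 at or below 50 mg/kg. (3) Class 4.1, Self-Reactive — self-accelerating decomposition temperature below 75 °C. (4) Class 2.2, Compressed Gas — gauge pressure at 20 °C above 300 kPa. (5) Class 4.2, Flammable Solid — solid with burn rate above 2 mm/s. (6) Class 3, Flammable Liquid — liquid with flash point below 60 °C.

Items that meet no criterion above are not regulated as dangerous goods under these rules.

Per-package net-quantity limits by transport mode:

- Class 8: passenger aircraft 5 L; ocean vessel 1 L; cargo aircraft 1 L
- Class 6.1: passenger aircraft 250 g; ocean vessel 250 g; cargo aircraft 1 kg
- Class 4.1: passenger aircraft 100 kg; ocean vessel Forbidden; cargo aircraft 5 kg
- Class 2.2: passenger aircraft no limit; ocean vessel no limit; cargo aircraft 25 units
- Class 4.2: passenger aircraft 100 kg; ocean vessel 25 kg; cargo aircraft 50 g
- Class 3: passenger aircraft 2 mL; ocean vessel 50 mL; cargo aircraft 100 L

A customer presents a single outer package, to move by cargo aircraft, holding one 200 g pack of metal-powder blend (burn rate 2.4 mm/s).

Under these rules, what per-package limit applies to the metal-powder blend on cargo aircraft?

50 g

Burn rate 2.4 mm/s meets the Class 4.2 criterion (Flammable Solid), so the metal-powder blend is Class 4.2.
The cargo aircraft limit for Class 4.2 is 50 g.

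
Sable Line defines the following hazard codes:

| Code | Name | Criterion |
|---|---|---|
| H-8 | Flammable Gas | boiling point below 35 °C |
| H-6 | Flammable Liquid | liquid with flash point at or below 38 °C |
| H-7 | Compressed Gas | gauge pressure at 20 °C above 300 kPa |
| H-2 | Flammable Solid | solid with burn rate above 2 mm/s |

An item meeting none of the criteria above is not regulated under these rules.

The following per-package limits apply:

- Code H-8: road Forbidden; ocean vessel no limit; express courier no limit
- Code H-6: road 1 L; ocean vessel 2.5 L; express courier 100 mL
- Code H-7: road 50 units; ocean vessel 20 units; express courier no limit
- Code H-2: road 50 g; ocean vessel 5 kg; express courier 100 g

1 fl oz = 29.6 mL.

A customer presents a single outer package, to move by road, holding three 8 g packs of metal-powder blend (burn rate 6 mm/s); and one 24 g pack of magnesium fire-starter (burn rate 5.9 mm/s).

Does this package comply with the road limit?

The metal-powder blend has burn rate 6 mm/s, which is > 2 mm/s, so it is Code H-2 (Flammable Solid).
Burn rate 5.9 mm/s meets the Code H-2 criterion (Flammable Solid), so the magnesium fire-starter is Code H-2.
Code H-2 net quantity: (three 8 g packs = 24 g) + 24 g = 48 g.
48 g ≤ 50 g (road limit, Code H-2) — within limit.

Yes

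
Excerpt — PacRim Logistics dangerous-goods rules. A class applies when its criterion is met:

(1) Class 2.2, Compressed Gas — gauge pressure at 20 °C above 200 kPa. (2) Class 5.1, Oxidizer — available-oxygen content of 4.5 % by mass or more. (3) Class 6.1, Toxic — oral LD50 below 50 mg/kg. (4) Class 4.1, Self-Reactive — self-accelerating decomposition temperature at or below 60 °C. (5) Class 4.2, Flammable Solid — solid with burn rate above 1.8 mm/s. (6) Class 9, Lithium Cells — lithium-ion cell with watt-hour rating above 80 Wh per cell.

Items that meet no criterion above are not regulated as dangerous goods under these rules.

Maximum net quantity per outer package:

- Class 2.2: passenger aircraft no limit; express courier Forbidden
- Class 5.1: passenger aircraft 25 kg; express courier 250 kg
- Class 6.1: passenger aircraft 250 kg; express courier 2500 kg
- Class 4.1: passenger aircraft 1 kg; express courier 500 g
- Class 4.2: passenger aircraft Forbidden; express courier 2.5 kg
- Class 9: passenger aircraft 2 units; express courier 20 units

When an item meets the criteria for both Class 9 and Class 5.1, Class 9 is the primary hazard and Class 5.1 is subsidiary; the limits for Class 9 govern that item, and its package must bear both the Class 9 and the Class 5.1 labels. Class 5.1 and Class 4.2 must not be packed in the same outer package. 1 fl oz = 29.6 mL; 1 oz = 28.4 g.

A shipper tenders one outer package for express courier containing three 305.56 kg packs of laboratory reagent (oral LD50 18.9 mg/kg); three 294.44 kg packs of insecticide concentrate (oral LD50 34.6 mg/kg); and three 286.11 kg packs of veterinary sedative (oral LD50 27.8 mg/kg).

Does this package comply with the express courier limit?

No

With oral LD50 18.9 mg/kg (< 50 mg/kg), the laboratory reagent falls in Class 6.1.
The insecticide concentrate has oral LD50 34.6 mg/kg, which is < 50 mg/kg, so it is Class 6.1 (Toxic).
Veterinary sedative: oral LD50 27.8 mg/kg < 50 mg/kg → Class 6.1 (Toxic).
Class 6.1 net quantity: (three 305.56 kg packs = 916.68 kg) + (three 294.44 kg packs = 883.32 kg) + (three 286.11 kg packs = 858.33 kg) = 2658.33 kg.
That exceeds the Class 6.1 express courier limit of 2500 kg.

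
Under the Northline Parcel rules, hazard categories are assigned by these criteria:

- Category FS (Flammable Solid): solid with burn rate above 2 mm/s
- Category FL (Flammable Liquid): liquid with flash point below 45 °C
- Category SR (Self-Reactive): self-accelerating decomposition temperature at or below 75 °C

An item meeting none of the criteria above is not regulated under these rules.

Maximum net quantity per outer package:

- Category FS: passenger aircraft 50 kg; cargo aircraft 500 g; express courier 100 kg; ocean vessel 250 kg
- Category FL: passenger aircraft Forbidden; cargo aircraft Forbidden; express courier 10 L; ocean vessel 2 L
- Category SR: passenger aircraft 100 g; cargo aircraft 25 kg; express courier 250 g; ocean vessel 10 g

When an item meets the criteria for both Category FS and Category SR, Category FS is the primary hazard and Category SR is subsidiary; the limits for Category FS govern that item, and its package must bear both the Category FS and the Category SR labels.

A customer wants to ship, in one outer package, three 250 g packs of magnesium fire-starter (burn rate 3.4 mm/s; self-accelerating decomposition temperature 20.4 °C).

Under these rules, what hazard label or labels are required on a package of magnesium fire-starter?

Category FS and SR

Burn rate 3.4 mm/s meets the Category FS criterion (Flammable Solid), so the magnesium fire-starter is Category FS.
Magnesium fire-starter: self-accelerating decomposition temperature 20.4 °C ≤ 75 °C → Category SR (Self-Reactive).
By the precedence rule Category FS is primary and Category SR is subsidiary, and that rule requires both labels on the package.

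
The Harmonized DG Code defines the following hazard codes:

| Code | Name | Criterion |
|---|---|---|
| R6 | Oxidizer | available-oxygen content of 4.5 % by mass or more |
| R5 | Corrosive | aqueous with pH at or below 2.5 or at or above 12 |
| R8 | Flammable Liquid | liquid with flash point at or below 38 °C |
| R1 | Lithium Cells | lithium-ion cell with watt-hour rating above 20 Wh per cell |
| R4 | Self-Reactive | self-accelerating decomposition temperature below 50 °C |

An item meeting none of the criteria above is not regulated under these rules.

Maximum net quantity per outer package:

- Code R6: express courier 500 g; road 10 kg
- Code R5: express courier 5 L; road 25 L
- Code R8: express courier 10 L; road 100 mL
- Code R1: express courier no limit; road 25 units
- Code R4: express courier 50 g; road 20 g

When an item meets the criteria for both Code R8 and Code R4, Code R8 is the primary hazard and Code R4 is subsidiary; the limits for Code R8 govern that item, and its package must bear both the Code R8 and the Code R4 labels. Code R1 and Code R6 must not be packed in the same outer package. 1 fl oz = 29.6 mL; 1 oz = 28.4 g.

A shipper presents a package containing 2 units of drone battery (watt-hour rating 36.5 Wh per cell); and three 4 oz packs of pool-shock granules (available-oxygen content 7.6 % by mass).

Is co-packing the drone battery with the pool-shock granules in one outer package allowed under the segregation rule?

Watt-hour rating 36.5 Wh per cell meets the Code R1 criterion (Lithium Cells), so the drone battery is Code R1.
Pool-shock granules: available-oxygen content 7.6 % by mass ≥ 4.5 % by mass → Code R6 (Oxidizer).
Code R1 and Code R6 may not share an outer package.

No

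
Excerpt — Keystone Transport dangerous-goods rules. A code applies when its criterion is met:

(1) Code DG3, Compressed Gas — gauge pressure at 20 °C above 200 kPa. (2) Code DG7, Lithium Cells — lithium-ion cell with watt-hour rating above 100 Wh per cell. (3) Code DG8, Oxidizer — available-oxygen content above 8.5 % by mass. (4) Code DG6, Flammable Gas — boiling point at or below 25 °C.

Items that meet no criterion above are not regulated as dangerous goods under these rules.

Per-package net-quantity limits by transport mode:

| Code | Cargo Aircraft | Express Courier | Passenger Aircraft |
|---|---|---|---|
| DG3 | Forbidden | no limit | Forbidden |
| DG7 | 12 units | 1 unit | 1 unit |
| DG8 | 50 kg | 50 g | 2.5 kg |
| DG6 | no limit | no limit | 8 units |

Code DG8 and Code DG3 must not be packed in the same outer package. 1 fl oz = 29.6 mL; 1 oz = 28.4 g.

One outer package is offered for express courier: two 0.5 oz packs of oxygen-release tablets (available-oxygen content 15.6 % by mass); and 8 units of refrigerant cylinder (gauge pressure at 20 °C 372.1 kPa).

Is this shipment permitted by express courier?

No

Oxygen-release tablets: available-oxygen content 15.6 % by mass > 8.5 % by mass → Code DG8 (Oxidizer).
The refrigerant cylinder has gauge pressure at 20 °C 372.1 kPa, which is > 200 kPa, so it is Code DG3 (Compressed Gas).
Code DG8 quantity: two 0.5 oz packs = 28.4 g.
28.4 g is within the express courier limit of 50 g for Code DG8.
Code DG3 quantity: 8 units.
Code DG3 has no per-package limit by express courier.
Code DG8 and Code DG3 may not share an outer package.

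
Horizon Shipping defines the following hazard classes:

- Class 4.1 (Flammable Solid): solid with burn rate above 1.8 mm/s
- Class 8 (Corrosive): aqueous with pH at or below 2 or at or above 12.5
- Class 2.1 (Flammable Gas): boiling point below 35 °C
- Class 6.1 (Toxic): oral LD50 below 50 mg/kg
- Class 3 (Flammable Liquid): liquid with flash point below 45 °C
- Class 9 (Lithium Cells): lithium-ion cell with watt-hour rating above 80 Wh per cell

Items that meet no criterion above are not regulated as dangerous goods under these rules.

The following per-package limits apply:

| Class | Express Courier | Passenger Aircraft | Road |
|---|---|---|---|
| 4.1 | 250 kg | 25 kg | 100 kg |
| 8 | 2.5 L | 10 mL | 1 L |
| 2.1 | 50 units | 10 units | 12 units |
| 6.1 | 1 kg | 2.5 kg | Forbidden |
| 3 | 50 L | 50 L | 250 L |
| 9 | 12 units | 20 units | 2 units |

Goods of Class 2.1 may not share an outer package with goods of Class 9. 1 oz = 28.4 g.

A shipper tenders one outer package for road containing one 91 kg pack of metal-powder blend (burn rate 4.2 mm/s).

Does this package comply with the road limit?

Yes

With burn rate 4.2 mm/s (> 1.8 mm/s), the metal-powder blend falls in Class 4.1.
Class 4.1 quantity: 91 kg.
That is within the Class 4.1 road limit of 100 kg.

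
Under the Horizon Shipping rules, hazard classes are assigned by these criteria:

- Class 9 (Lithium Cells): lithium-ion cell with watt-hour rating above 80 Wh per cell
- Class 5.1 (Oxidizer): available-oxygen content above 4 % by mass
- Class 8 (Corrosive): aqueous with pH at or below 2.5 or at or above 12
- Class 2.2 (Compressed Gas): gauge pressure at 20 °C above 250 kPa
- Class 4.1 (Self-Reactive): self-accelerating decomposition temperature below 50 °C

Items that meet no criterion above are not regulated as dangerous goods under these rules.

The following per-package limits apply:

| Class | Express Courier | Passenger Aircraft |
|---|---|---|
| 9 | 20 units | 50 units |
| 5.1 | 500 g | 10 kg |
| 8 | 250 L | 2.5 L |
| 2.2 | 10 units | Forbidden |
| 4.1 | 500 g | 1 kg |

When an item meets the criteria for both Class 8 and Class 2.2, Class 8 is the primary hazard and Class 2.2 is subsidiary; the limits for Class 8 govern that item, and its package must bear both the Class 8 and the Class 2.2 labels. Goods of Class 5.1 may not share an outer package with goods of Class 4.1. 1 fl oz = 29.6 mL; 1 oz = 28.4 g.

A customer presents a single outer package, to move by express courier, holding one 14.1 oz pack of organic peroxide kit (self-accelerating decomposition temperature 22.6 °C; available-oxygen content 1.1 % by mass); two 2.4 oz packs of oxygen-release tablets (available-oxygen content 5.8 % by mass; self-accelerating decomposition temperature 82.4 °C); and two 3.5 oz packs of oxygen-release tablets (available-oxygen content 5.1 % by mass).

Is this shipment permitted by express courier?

The organic peroxide kit has self-accelerating decomposition temperature 22.6 °C, which is < 50 °C, so it is Class 4.1 (Self-Reactive).
The oxygen-release tablets have available-oxygen content 5.8 % by mass, which is > 4 % by mass, so they are Class 5.1 (Oxidizer).
The oxygen-release tablets have available-oxygen content 5.1 % by mass, which is > 4 % by mass, so they are Class 5.1 (Oxidizer).
Class 5.1 net quantity: (two 2.4 oz packs = 136.32 g) + (two 3.5 oz packs = 198.8 g) = 335.12 g.
335.12 g ≤ 500 g (express courier limit, Class 5.1) — within limit.
Class 4.1 quantity: one 14.1 oz pack = 400.44 g.
400.44 g ≤ 500 g (express courier limit, Class 4.1) — within limit.
Class 5.1 and Class 4.1 may not share an outer package.

No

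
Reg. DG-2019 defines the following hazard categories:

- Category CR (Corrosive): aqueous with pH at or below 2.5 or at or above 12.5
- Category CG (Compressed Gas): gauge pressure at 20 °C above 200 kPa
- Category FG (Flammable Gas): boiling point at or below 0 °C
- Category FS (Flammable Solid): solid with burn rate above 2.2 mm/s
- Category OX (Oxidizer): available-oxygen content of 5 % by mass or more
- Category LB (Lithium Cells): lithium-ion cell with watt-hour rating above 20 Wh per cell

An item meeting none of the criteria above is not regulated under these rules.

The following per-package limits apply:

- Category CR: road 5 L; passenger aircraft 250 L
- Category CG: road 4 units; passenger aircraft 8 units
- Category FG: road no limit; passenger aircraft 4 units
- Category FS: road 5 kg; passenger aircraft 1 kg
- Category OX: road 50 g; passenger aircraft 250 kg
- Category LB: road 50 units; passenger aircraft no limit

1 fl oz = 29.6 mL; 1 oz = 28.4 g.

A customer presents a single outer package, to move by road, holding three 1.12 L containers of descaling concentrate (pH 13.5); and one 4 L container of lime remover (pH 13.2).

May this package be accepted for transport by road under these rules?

No

pH 13.5 meets the Category CR criterion (Corrosive), so the descaling concentrate is Category CR.
pH 13.2 meets the Category CR criterion (Corrosive), so the lime remover is Category CR.
Total Category CR: (three 1.12 L containers = 3.36 L) + 4 L = 7.36 L.
7.36 L > 5 L (road limit, Category CR) — over the limit.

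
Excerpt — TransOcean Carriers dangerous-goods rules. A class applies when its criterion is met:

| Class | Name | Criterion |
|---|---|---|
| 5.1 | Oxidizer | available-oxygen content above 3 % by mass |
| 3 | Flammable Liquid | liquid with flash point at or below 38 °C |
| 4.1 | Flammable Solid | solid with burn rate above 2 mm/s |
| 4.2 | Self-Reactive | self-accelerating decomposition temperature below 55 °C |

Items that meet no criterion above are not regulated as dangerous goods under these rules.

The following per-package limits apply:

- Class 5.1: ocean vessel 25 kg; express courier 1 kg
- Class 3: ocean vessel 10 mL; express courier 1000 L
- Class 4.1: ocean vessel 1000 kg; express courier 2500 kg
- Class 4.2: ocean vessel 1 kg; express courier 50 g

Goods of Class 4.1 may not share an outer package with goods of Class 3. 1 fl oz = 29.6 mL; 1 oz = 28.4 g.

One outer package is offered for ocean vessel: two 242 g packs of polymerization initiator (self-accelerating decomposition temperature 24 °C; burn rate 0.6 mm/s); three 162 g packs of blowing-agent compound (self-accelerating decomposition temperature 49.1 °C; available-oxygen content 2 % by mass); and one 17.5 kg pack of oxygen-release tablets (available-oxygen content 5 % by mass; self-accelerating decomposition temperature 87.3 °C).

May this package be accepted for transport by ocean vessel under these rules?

Yes

With self-accelerating decomposition temperature 24 °C (< 55 °C), the polymerization initiator falls in Class 4.2.
Blowing-agent compound: self-accelerating decomposition temperature 49.1 °C < 55 °C → Class 4.2 (Self-Reactive).
The oxygen-release tablets have available-oxygen content 5 % by mass, which is > 3 % by mass, so they are Class 5.1 (Oxidizer).
Class 4.2 net quantity: (two 242 g packs = 484 g) + (three 162 g packs = 486 g) = 970 g.
970 g ≤ 1 kg (ocean vessel limit, Class 4.2) — within limit.
Class 5.1 quantity: 17.5 kg.
That is within the Class 5.1 ocean vessel limit of 25 kg.
The segregation rule (Class 4.1 with Class 3) does not apply to Class 4.2 with Class 5.1.
Every hazard class is within its ocean vessel limit and no segregation rule is violated.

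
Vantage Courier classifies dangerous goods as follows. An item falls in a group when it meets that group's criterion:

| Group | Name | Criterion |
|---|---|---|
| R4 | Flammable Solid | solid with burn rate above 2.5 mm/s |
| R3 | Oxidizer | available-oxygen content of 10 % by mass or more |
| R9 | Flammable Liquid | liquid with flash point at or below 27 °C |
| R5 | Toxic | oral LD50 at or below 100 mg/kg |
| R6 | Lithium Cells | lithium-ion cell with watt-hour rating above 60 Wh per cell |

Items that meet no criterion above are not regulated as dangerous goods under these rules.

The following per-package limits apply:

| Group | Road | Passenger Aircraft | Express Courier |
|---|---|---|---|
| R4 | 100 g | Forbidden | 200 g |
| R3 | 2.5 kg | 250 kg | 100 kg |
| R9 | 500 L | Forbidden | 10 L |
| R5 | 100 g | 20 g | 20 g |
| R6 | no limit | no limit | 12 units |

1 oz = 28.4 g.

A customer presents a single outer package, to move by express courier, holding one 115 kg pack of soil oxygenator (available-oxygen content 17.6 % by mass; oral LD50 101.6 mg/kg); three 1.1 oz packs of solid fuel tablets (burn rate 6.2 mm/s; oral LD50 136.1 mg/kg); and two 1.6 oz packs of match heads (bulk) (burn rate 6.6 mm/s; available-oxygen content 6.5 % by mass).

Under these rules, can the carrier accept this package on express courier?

No

Available-oxygen content 17.6 % by mass meets the Group R3 criterion (Oxidizer), so the soil oxygenator is Group R3.
Solid fuel tablets: burn rate 6.2 mm/s > 2.5 mm/s → Group R4 (Flammable Solid).
With burn rate 6.6 mm/s (> 2.5 mm/s), the match heads (bulk) fall in Group R4.
Total Group R4: (three 1.1 oz packs = 93.72 g) + (two 1.6 oz packs = 90.88 g) = 184.6 g.
184.6 g is within the express courier limit of 200 g for Group R4.
Group R3 quantity: 115 kg.
115 kg exceeds the express courier limit of 100 kg for Group R3.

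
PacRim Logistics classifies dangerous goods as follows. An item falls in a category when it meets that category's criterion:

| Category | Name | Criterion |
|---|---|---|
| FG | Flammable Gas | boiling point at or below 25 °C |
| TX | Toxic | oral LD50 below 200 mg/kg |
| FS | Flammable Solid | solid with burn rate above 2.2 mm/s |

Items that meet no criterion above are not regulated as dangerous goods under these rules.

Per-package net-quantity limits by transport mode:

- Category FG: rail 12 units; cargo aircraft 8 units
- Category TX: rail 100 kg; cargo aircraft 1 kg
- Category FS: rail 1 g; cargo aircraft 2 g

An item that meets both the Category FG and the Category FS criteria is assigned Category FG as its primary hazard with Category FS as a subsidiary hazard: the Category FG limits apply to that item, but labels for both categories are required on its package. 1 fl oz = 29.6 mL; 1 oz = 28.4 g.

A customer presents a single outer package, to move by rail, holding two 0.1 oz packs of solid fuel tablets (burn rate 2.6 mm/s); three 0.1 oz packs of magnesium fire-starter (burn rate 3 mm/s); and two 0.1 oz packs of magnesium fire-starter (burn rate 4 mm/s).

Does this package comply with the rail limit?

No

The solid fuel tablets have burn rate 2.6 mm/s, which is > 2.2 mm/s, so they are Category FS (Flammable Solid).
With burn rate 3 mm/s (> 2.2 mm/s), the magnesium fire-starter falls in Category FS.
Burn rate 4 mm/s meets the Category FS criterion (Flammable Solid), so the magnesium fire-starter is Category FS.
Total Category FS: (two 0.1 oz packs = 5.68 g) + (three 0.1 oz packs = 8.52 g) + (two 0.1 oz packs = 5.68 g) = 19.88 g.
19.88 g > 1 g (rail limit, Category FS) — over the limit.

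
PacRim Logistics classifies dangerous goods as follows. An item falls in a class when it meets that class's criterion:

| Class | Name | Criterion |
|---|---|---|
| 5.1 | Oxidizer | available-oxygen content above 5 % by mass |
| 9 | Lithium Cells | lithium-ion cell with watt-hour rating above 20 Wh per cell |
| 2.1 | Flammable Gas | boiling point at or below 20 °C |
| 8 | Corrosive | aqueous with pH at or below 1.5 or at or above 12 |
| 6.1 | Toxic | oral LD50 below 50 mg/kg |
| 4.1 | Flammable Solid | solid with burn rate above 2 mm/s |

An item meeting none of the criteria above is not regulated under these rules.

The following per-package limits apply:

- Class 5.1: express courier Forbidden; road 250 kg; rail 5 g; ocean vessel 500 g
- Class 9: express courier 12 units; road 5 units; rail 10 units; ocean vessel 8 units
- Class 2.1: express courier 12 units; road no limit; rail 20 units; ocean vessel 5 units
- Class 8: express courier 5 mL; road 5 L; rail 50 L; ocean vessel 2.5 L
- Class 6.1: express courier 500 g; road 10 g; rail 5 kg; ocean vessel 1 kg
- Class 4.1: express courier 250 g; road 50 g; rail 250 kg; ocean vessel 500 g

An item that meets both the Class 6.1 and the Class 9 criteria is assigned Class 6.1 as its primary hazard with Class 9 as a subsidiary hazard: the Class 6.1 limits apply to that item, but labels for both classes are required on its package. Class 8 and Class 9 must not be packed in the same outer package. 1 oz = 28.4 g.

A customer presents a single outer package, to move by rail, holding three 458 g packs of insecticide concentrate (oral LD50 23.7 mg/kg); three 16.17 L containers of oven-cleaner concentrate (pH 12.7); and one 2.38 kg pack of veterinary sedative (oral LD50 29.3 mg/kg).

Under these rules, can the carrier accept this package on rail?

Insecticide concentrate: oral LD50 23.7 mg/kg < 50 mg/kg → Class 6.1 (Toxic).
Oven-cleaner concentrate: pH 12.7 ≥ 12 → Class 8 (Corrosive).
Oral LD50 29.3 mg/kg meets the Class 6.1 criterion (Toxic), so the veterinary sedative is Class 6.1.
Class 8 quantity: three 16.17 L containers = 48.51 L.
That is within the Class 8 rail limit of 50 L.
Class 6.1 net quantity: (three 458 g packs = 1.374 kg) + 2.38 kg = 3.754 kg.
That is within the Class 6.1 rail limit of 5 kg.
The segregation rule (Class 8 with Class 9) does not apply to Class 8 with Class 6.1.
Every hazard class is within its rail limit and no segregation rule is violated.

Yes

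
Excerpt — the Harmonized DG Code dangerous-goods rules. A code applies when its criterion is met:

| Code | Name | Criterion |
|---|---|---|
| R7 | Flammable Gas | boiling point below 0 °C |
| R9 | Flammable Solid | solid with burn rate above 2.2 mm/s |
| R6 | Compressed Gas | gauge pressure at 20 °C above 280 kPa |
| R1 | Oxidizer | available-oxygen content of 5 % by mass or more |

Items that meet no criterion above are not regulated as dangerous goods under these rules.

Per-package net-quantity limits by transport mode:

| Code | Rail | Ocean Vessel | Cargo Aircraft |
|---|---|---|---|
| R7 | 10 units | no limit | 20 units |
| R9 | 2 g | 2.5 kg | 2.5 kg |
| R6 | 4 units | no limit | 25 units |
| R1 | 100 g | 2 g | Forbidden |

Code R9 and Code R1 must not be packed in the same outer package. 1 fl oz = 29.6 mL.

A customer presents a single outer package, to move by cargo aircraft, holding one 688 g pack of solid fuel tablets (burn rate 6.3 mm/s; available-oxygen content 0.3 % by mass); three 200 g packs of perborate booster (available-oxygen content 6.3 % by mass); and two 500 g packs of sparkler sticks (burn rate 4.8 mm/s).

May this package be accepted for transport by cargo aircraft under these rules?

The solid fuel tablets have burn rate 6.3 mm/s, which is > 2.2 mm/s, so they are Code R9 (Flammable Solid).
Perborate booster: available-oxygen content 6.3 % by mass ≥ 5 % by mass → Code R1 (Oxidizer).
The sparkler sticks have burn rate 4.8 mm/s, which is > 2.2 mm/s, so they are Code R9 (Flammable Solid).
Code R9 net quantity: 688 g + (two 500 g packs = 1 kg) = 1.688 kg.
That is within the Code R9 cargo aircraft limit of 2.5 kg.
Code R1 quantity: three 200 g packs = 600 g.
By cargo aircraft, Code R1 is Forbidden regardless of quantity.
Code R9 and Code R1 may not share an outer package.

No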